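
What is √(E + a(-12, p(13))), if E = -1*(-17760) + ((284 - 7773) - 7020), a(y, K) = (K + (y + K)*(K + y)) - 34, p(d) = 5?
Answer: √3271 ≈ 57.193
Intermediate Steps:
a(y, K) = -34 + K + (K + y)² (a(y, K) = (K + (K + y)*(K + y)) - 34 = (K + (K + y)²) - 34 = -34 + K + (K + y)²)
E = 3251 (E = 17760 + (-7489 - 7020) = 17760 - 14509 = 3251)
√(E + a(-12, p(13))) = √(3251 + (-34 + 5 + (5 - 12)²)) = √(3251 + (-34 + 5 + (-7)²)) = √(3251 + (-34 + 5 + 49)) = √(3251 + 20) = √3271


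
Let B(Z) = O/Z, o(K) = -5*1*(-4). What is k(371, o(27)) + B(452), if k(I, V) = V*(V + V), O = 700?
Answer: 90575/113 ≈ 801.55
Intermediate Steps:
o(K) = 20 (o(K) = -5*(-4) = 20)
k(I, V) = 2*V² (k(I, V) = V*(2*V) = 2*V²)
B(Z) = 700/Z
k(371, o(27)) + B(452) = 2*20² + 700/452 = 2*400 + 700*(1/452) = 800 + 175/113 = 90575/113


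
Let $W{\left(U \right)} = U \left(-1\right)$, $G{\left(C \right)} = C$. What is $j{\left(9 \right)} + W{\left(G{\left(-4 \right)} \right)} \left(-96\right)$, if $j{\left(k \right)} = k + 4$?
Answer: $-371$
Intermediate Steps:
$j{\left(k \right)} = 4 + k$
$W{\left(U \right)} = - U$
$j{\left(9 \right)} + W{\left(G{\left(-4 \right)} \right)} \left(-96\right) = \left(4 + 9\right) + \left(-1\right) \left(-4\right) \left(-96\right) = 13 + 4 \left(-96\right) = 13 - 384 = -371$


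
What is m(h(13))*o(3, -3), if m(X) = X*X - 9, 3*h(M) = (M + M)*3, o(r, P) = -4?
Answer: -2668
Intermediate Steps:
h(M) = 2*M (h(M) = ((M + M)*3)/3 = ((2*M)*3)/3 = (6*M)/3 = 2*M)
m(X) = -9 + X² (m(X) = X² - 9 = -9 + X²)
m(h(13))*o(3, -3) = (-9 + (2*13)²)*(-4) = (-9 + 26²)*(-4) = (-9 + 676)*(-4) = 667*(-4) = -2668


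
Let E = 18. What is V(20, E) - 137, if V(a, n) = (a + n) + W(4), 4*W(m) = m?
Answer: -98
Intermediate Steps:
W(m) = m/4
V(a, n) = 1 + a + n (V(a, n) = (a + n) + (¼)*4 = (a + n) + 1 = 1 + a + n)
V(20, E) - 137 = (1 + 20 + 18) - 137 = 39 - 137 = -98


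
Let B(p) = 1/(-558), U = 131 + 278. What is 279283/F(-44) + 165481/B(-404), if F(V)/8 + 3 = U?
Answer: -299914837421/3248 ≈ -9.2338e+7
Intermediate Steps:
U = 409
F(V) = 3248 (F(V) = -24 + 8*409 = -24 + 3272 = 3248)
B(p) = -1/558
279283/F(-44) + 165481/B(-404) = 279283/3248 + 165481/(-1/558) = 279283*(1/3248) + 165481*(-558) = 279283/3248 - 92338398 = -299914837421/3248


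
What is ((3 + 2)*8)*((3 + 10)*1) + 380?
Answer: 900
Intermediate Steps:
((3 + 2)*8)*((3 + 10)*1) + 380 = (5*8)*(13*1) + 380 = 40*13 + 380 = 520 + 380 = 900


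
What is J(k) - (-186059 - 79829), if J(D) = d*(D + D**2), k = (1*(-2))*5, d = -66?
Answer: 259948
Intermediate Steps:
k = -10 (k = -2*5 = -10)
J(D) = -66*D - 66*D**2 (J(D) = -66*(D + D**2) = -66*D - 66*D**2)
J(k) - (-186059 - 79829) = -66*(-10)*(1 - 10) - (-186059 - 79829) = -66*(-10)*(-9) - 1*(-265888) = -5940 + 265888 = 259948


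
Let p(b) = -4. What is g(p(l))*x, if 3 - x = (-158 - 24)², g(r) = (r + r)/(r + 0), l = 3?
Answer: -66242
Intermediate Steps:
g(r) = 2 (g(r) = (2*r)/r = 2)
x = -33121 (x = 3 - (-158 - 24)² = 3 - 1*(-182)² = 3 - 1*33124 = 3 - 33124 = -33121)
g(p(l))*x = 2*(-33121) = -66242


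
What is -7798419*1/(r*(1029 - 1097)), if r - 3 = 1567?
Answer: 7798419/106760 ≈ 73.046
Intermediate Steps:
r = 1570 (r = 3 + 1567 = 1570)
-7798419*1/(r*(1029 - 1097)) = -7798419*1/(1570*(1029 - 1097)) = -7798419/(1570*(-68)) = -7798419/(-106760) = -7798419*(-1/106760) = 7798419/106760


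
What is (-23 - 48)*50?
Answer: -3550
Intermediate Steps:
(-23 - 48)*50 = -71*50 = -3550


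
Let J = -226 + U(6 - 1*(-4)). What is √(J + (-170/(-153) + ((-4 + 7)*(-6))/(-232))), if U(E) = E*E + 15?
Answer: I*√3324647/174 ≈ 10.479*I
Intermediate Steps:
U(E) = 15 + E² (U(E) = E² + 15 = 15 + E²)
J = -111 (J = -226 + (15 + (6 - 1*(-4))²) = -226 + (15 + (6 + 4)²) = -226 + (15 + 10²) = -226 + (15 + 100) = -226 + 115 = -111)
√(J + (-170/(-153) + ((-4 + 7)*(-6))/(-232))) = √(-111 + (-170/(-153) + ((-4 + 7)*(-6))/(-232))) = √(-111 + (-170*(-1/153) + (3*(-6))*(-1/232))) = √(-111 + (10/9 - 18*(-1/232))) = √(-111 + (10/9 + 9/116)) = √(-111 + 1241/1044) = √(-114643/1044) = I*√3324647/174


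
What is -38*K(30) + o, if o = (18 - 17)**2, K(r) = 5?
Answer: -189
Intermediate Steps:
o = 1 (o = 1**2 = 1)
-38*K(30) + o = -38*5 + 1 = -190 + 1 = -189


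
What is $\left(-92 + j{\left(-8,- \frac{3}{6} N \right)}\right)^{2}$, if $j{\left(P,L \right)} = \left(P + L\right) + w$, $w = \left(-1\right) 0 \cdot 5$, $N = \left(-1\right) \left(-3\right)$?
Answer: $\frac{41209}{4} \approx 10302.0$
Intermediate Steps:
$N = 3$
$w = 0$ ($w = 0 \cdot 5 = 0$)
$j{\left(P,L \right)} = L + P$ ($j{\left(P,L \right)} = \left(P + L\right) + 0 = \left(L + P\right) + 0 = L + P$)
$\left(-92 + j{\left(-8,- \frac{3}{6} N \right)}\right)^{2} = \left(-92 - \left(8 - - \frac{3}{6} \cdot 3\right)\right)^{2} = \left(-92 - \left(8 - \left(-3\right) \frac{1}{6} \cdot 3\right)\right)^{2} = \left(-92 - \frac{19}{2}\right)^{2} = \left(- \frac{203}{2}\right)^{2} = \frac{41209}{4}$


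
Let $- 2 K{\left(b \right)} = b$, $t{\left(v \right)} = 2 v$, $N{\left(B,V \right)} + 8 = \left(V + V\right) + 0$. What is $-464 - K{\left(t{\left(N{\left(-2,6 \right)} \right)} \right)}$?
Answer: $-460$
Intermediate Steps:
$N{\left(B,V \right)} = -8 + 2 V$ ($N{\left(B,V \right)} = -8 + \left(\left(V + V\right) + 0\right) = -8 + \left(2 V + 0\right) = -8 + 2 V$)
$K{\left(b \right)} = - \frac{b}{2}$
$-464 - K{\left(t{\left(N{\left(-2,6 \right)} \right)} \right)} = -464 - - \frac{2 \left(-8 + 2 \cdot 6\right)}{2} = -464 - - \frac{2 \left(-8 + 12\right)}{2} = -464 - - \frac{2 \cdot 4}{2} = -464 - \left(- \frac{1}{2}\right) 8 = -464 - -4 = -464 + 4 = -460$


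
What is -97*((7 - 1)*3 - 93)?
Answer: 7275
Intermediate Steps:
-97*((7 - 1)*3 - 93) = -97*(6*3 - 93) = -97*(18 - 93) = -97*(-75) = 7275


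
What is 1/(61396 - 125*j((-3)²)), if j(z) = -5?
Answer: 1/62021 ≈ 1.6124e-5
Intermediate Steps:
1/(61396 - 125*j((-3)²)) = 1/(61396 - 125*(-5)) = 1/(61396 + 625) = 1/62021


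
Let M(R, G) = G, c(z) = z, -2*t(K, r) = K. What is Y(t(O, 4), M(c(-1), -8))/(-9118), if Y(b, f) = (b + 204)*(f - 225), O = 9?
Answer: 92967/18236 ≈ 5.0980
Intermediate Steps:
t(K, r) = -K/2
Y(b, f) = (-225 + f)*(204 + b) (Y(b, f) = (204 + b)*(-225 + f) = (-225 + f)*(204 + b))
Y(t(O, 4), M(c(-1), -8))/(-9118) = (-45900 - (-225)*9/2 + 204*(-8) - ½*9*(-8))/(-9118) = (-45900 - 225*(-9/2) - 1632 - 9/2*(-8))*(-1/9118) = (-45900 + 2025/2 - 1632 + 36)*(-1/9118) = -92967/2*(-1/9118) = 92967/18236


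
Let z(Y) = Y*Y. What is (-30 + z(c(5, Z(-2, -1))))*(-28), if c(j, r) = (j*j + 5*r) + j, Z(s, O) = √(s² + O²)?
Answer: -27860 - 8400*√5 ≈ -46643.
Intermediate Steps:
Z(s, O) = √(O² + s²)
c(j, r) = j + j² + 5*r (c(j, r) = (j² + 5*r) + j = j + j² + 5*r)
z(Y) = Y²
(-30 + z(c(5, Z(-2, -1))))*(-28) = (-30 + (5 + 5² + 5*√((-1)² + (-2)²))²)*(-28) = (-30 + (5 + 25 + 5*√(1 + 4))²)*(-28) = (-30 + (5 + 25 + 5*√5)²)*(-28) = (-30 + (30 + 5*√5)²)*(-28) = 840 - 28*(30 + 5*√5)²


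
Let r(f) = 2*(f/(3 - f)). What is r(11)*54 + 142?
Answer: -13/2 ≈ -6.5000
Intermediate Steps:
r(f) = 2*f/(3 - f)
r(11)*54 + 142 = -2*11/(-3 + 11)*54 + 142 = -2*11/8*54 + 142 = -2*11*⅛*54 + 142 = -11/4*54 + 142 = -297/2 + 142 = -13/2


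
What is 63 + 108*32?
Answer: 3519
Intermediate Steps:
63 + 108*32 = 63 + 3456 = 3519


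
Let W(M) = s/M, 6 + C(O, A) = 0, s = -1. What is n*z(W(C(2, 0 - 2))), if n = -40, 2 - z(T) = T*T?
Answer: -710/9 ≈ -78.889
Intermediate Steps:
C(O, A) = -6 (C(O, A) = -6 + 0 = -6)
W(M) = -1/M
z(T) = 2 - T² (z(T) = 2 - T*T = 2 - T²)
n*z(W(C(2, 0 - 2))) = -40*(2 - (-1/(-6))²) = -40*(2 - (-1*(-⅙))²) = -40*(2 - (⅙)²) = -40*(2 - 1*1/36) = -40*(2 - 1/36) = -40*71/36 = -710/9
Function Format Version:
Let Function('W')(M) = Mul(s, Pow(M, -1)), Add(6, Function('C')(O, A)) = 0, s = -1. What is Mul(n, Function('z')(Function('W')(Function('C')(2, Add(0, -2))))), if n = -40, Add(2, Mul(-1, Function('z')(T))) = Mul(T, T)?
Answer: Rational(-710, 9) ≈ -78.889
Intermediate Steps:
Function('C')(O, A) = -6 (Function('C')(O, A) = Add(-6, 0) = -6)
Function('W')(M) = Mul(-1, Pow(M, -1))
Function('z')(T) = Add(2, Mul(-1, Pow(T, 2))) (Function('z')(T) = Add(2, Mul(-1, Mul(T, T))) = Add(2, Mul(-1, Pow(T, 2))))
Mul(n, Function('z')(Function('W')(Function('C')(2, Add(0, -2))))) = Mul(-40, Add(2, Mul(-1, Pow(Mul(-1, Pow(-6, -1)), 2)))) = Mul(-40, Add(2, Mul(-1, Pow(Mul(-1, Rational(-1, 6)), 2)))) = Mul(-40, Add(2, Mul(-1, Pow(Rational(1, 6), 2)))) = Mul(-40, Add(2, Mul(-1, Rational(1, 36)))) = Mul(-40, Add(2, Rational(-1, 36))) = Mul(-40, Rational(71, 36)) = Rational(-710, 9)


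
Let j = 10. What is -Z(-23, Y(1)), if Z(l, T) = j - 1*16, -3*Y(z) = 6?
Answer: 6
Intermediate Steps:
Y(z) = -2 (Y(z) = -⅓*6 = -2)
Z(l, T) = -6 (Z(l, T) = 10 - 1*16 = 10 - 16 = -6)
-Z(-23, Y(1)) = -1*(-6) = 6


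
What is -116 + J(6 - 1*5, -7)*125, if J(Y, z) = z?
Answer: -991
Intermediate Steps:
-116 + J(6 - 1*5, -7)*125 = -116 - 7*125 = -116 - 875 = -991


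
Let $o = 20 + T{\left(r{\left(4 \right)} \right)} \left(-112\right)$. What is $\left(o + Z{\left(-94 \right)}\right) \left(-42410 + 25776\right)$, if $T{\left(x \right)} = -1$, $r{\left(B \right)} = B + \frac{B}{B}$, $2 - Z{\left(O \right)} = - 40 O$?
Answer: $60314884$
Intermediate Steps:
$Z{\left(O \right)} = 2 + 40 O$ ($Z{\left(O \right)} = 2 - - 40 O = 2 + 40 O$)
$r{\left(B \right)} = 1 + B$ ($r{\left(B \right)} = B + 1 = 1 + B$)
$o = 132$ ($o = 20 - -112 = 20 + 112 = 132$)
$\left(o + Z{\left(-94 \right)}\right) \left(-42410 + 25776\right) = \left(132 + \left(2 + 40 \left(-94\right)\right)\right) \left(-42410 + 25776\right) = \left(132 + \left(2 - 3760\right)\right) \left(-16634\right) = \left(132 - 3758\right) \left(-16634\right) = \left(-3626\right) \left(-16634\right) = 60314884$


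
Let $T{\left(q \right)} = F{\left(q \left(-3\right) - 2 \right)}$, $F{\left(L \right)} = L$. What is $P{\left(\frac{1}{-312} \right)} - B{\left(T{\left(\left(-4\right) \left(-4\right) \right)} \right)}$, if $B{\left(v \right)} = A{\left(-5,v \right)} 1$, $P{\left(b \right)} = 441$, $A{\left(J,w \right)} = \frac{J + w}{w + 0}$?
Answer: $\frac{4399}{10} \approx 439.9$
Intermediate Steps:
$A{\left(J,w \right)} = \frac{J + w}{w}$
$T{\left(q \right)} = -2 - 3 q$ ($T{\left(q \right)} = q \left(-3\right) - 2 = - 3 q - 2 = -2 - 3 q$)
$B{\left(v \right)} = \frac{-5 + v}{v}$ ($B{\left(v \right)} = \frac{-5 + v}{v} 1 = \frac{-5 + v}{v}$)
$P{\left(\frac{1}{-312} \right)} - B{\left(T{\left(\left(-4\right) \left(-4\right) \right)} \right)} = 441 - \frac{-5 - \left(2 + 3 \left(\left(-4\right) \left(-4\right)\right)\right)}{-2 - 3 \left(\left(-4\right) \left(-4\right)\right)} = 441 - \frac{-5 - 50}{-2 - 48} = 441 - \frac{-5 - 50}{-50} = 441 - \left(- \frac{1}{50}\right) \left(-55\right) = 441 - \frac{11}{10} = \frac{4399}{10}$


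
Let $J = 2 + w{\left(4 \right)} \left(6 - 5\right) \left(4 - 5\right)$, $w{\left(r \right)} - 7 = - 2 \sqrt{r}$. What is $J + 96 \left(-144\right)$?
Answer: $-13825$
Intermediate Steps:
$w{\left(r \right)} = 7 - 2 \sqrt{r}$
$J = -1$ ($J = 2 + \left(7 - 2 \sqrt{4}\right) \left(6 - 5\right) \left(4 - 5\right) = 2 + \left(7 - 4\right) 1 \left(-1\right) = 2 + \left(7 - 4\right) \left(-1\right) = 2 + 3 \left(-1\right) = 2 - 3 = -1$)
$J + 96 \left(-144\right) = -1 + 96 \left(-144\right) = -1 - 13824 = -13825$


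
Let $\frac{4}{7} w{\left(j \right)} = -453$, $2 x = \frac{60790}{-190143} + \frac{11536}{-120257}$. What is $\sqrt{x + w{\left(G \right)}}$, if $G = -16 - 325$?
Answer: $\frac{23 i \sqrt{348331948592513132207}}{15244017834} \approx 28.16 i$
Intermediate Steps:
$x = - \frac{4751956339}{22866026751}$ ($x = \frac{\frac{60790}{-190143} + \frac{11536}{-120257}}{2} = \frac{60790 \left(- \frac{1}{190143}\right) + 11536 \left(- \frac{1}{120257}\right)}{2} = \frac{- \frac{60790}{190143} - \frac{11536}{120257}}{2} = \frac{1}{2} \left(- \frac{9503912678}{22866026751}\right) = - \frac{4751956339}{22866026751} \approx -0.20782$)
$G = -341$
$w{\left(j \right)} = - \frac{3171}{4}$ ($w{\left(j \right)} = \frac{7}{4} \left(-453\right) = - \frac{3171}{4}$)
$\sqrt{x + w{\left(G \right)}} = \sqrt{- \frac{4751956339}{22866026751} - \frac{3171}{4}} = \sqrt{- \frac{72527178652777}{91464107004}} = \frac{23 i \sqrt{348331948592513132207}}{15244017834}$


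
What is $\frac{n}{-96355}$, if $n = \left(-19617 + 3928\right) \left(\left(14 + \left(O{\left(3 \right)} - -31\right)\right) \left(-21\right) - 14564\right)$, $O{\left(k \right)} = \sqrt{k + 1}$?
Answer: $- \frac{243979639}{96355} \approx -2532.1$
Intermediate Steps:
$O{\left(k \right)} = \sqrt{1 + k}$
$n = 243979639$ ($n = \left(-19617 + 3928\right) \left(\left(14 + \left(\sqrt{1 + 3} - -31\right)\right) \left(-21\right) - 14564\right) = - 15689 \left(\left(14 + \left(\sqrt{4} + 31\right)\right) \left(-21\right) - 14564\right) = - 15689 \left(\left(14 + \left(2 + 31\right)\right) \left(-21\right) - 14564\right) = - 15689 \left(\left(14 + 33\right) \left(-21\right) - 14564\right) = - 15689 \left(47 \left(-21\right) - 14564\right) = - 15689 \left(-987 - 14564\right) = \left(-15689\right) \left(-15551\right) = 243979639$)
$\frac{n}{-96355} = \frac{243979639}{-96355} = 243979639 \left(- \frac{1}{96355}\right) = - \frac{243979639}{96355}$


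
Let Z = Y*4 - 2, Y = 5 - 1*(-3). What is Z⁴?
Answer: 810000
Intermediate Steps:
Y = 8 (Y = 5 + 3 = 8)
Z = 30 (Z = 8*4 - 2 = 32 - 2 = 30)
Z⁴ = 30⁴ = 810000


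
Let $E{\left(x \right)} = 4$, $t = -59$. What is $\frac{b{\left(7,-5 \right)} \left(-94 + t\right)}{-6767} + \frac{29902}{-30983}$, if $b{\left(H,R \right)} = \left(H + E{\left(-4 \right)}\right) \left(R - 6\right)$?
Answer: $- \frac{775935113}{209661961} \approx -3.7009$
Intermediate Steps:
$b{\left(H,R \right)} = \left(-6 + R\right) \left(4 + H\right)$ ($b{\left(H,R \right)} = \left(H + 4\right) \left(R - 6\right) = \left(4 + H\right) \left(-6 + R\right) = \left(-6 + R\right) \left(4 + H\right)$)
$\frac{b{\left(7,-5 \right)} \left(-94 + t\right)}{-6767} + \frac{29902}{-30983} = \frac{\left(-24 - 42 + 4 \left(-5\right) + 7 \left(-5\right)\right) \left(-94 - 59\right)}{-6767} + \frac{29902}{-30983} = \left(-24 - 42 - 20 - 35\right) \left(-153\right) \left(- \frac{1}{6767}\right) + 29902 \left(- \frac{1}{30983}\right) = \left(-121\right) \left(-153\right) \left(- \frac{1}{6767}\right) - \frac{29902}{30983} = 18513 \left(- \frac{1}{6767}\right) - \frac{29902}{30983} = - \frac{18513}{6767} - \frac{29902}{30983} = - \frac{775935113}{209661961}$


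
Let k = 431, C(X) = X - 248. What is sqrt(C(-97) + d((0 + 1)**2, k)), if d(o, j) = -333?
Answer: I*sqrt(678) ≈ 26.038*I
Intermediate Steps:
C(X) = -248 + X
sqrt(C(-97) + d((0 + 1)**2, k)) = sqrt((-248 - 97) - 333) = sqrt(-345 - 333) = sqrt(-678) = I*sqrt(678)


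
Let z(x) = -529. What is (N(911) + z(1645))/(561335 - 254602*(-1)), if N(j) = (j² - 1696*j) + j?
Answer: -238251/271979 ≈ -0.87599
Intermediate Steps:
N(j) = j² - 1695*j
(N(911) + z(1645))/(561335 - 254602*(-1)) = (911*(-1695 + 911) - 529)/(561335 - 254602*(-1)) = (911*(-784) - 529)/(561335 + 254602) = (-714224 - 529)/815937 = -714753*1/815937 = -238251/271979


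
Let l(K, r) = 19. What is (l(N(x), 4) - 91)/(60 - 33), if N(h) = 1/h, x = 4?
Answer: -8/3 ≈ -2.6667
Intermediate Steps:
(l(N(x), 4) - 91)/(60 - 33) = (19 - 91)/(60 - 33) = -72/27 = -72*1/27 = -8/3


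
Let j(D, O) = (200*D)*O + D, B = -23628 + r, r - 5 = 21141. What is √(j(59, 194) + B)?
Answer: √2286777 ≈ 1512.2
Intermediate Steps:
r = 21146 (r = 5 + 21141 = 21146)
B = -2482 (B = -23628 + 21146 = -2482)
j(D, O) = D + 200*D*O (j(D, O) = 200*D*O + D = D + 200*D*O)
√(j(59, 194) + B) = √(59*(1 + 200*194) - 2482) = √(59*(1 + 38800) - 2482) = √(59*38801 - 2482) = √(2289259 - 2482) = √2286777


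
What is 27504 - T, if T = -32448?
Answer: 59952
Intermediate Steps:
27504 - T = 27504 - 1*(-32448) = 27504 + 32448 = 59952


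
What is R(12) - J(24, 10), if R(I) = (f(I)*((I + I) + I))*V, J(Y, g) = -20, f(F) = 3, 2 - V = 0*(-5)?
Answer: 236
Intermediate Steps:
V = 2 (V = 2 - 0*(-5) = 2 - 1*0 = 2 + 0 = 2)
R(I) = 18*I (R(I) = (3*((I + I) + I))*2 = (3*(2*I + I))*2 = (3*(3*I))*2 = (9*I)*2 = 18*I)
R(12) - J(24, 10) = 18*12 - 1*(-20) = 216 + 20 = 236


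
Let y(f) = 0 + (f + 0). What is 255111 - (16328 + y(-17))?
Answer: 238800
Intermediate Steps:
y(f) = f (y(f) = 0 + f = f)
255111 - (16328 + y(-17)) = 255111 - (16328 - 17) = 255111 - 1*16311 = 255111 - 16311 = 238800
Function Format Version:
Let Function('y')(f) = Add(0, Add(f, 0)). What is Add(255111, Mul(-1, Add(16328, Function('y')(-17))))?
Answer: 238800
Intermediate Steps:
Function('y')(f) = f (Function('y')(f) = Add(0, f) = f)
Add(255111, Mul(-1, Add(16328, Function('y')(-17)))) = Add(255111, Mul(-1, Add(16328, -17))) = Add(255111, Mul(-1, 16311)) = Add(255111, -16311) = 238800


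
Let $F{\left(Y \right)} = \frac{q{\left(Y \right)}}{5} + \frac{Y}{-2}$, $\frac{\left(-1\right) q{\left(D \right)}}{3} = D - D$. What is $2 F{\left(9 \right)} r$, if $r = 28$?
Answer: $-252$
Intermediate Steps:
$q{\left(D \right)} = 0$ ($q{\left(D \right)} = - 3 \left(D - D\right) = \left(-3\right) 0 = 0$)
$F{\left(Y \right)} = - \frac{Y}{2}$ ($F{\left(Y \right)} = \frac{0}{5} + \frac{Y}{-2} = 0 \cdot \frac{1}{5} + Y \left(- \frac{1}{2}\right) = 0 - \frac{Y}{2} = - \frac{Y}{2}$)
$2 F{\left(9 \right)} r = 2 \left(- \frac{1}{2}\right) 9 \cdot 28 = 2 \left(\left(- \frac{9}{2}\right) 28\right) = 2 \left(-126\right) = -252$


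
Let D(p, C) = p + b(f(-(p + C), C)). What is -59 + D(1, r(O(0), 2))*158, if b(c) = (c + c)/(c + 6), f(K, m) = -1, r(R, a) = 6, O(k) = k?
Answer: 179/5 ≈ 35.800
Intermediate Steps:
b(c) = 2*c/(6 + c) (b(c) = (2*c)/(6 + c) = 2*c/(6 + c))
D(p, C) = -⅖ + p (D(p, C) = p + 2*(-1)/(6 - 1) = p + 2*(-1)/5 = p + 2*(-1)*(⅕) = p - ⅖ = -⅖ + p)
-59 + D(1, r(O(0), 2))*158 = -59 + (-⅖ + 1)*158 = -59 + (⅗)*158 = -59 + 474/5 = 179/5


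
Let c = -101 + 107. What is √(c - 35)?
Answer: I*√29 ≈ 5.3852*I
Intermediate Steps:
c = 6
√(c - 35) = √(6 - 35) = √(-29) = I*√29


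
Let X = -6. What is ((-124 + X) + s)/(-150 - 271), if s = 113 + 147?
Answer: -130/421 ≈ -0.30879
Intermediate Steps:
s = 260
((-124 + X) + s)/(-150 - 271) = ((-124 - 6) + 260)/(-150 - 271) = (-130 + 260)/(-421) = 130*(-1/421) = -130/421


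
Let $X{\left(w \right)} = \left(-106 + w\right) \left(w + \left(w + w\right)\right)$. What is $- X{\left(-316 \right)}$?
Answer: $-400056$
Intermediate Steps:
$X{\left(w \right)} = 3 w \left(-106 + w\right)$ ($X{\left(w \right)} = \left(-106 + w\right) \left(w + 2 w\right) = \left(-106 + w\right) 3 w = 3 w \left(-106 + w\right)$)
$- X{\left(-316 \right)} = - 3 \left(-316\right) \left(-106 - 316\right) = - 3 \left(-316\right) \left(-422\right) = \left(-1\right) 400056 = -400056$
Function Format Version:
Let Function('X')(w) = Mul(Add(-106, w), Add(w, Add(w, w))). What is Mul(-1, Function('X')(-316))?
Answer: -400056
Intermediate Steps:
Function('X')(w) = Mul(3, w, Add(-106, w)) (Function('X')(w) = Mul(Add(-106, w), Add(w, Mul(2, w))) = Mul(Add(-106, w), Mul(3, w)) = Mul(3, w, Add(-106, w)))
Mul(-1, Function('X')(-316)) = Mul(-1, Mul(3, -316, Add(-106, -316))) = Mul(-1, Mul(3, -316, -422)) = Mul(-1, 400056) = -400056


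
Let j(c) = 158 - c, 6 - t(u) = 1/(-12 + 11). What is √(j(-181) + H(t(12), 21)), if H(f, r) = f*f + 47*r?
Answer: 5*√55 ≈ 37.081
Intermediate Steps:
t(u) = 7 (t(u) = 6 - 1/(-12 + 11) = 6 - 1/(-1) = 6 - 1*(-1) = 6 + 1 = 7)
H(f, r) = f² + 47*r
√(j(-181) + H(t(12), 21)) = √((158 - 1*(-181)) + (7² + 47*21)) = √((158 + 181) + (49 + 987)) = √(339 + 1036) = √1375 = 5*√55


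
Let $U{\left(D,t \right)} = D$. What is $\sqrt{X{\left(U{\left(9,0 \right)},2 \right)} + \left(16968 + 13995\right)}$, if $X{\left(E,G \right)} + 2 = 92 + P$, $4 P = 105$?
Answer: $\frac{3 \sqrt{13813}}{2} \approx 176.29$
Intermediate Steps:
$P = \frac{105}{4}$ ($P = \frac{1}{4} \cdot 105 = \frac{105}{4} \approx 26.25$)
$X{\left(E,G \right)} = \frac{465}{4}$ ($X{\left(E,G \right)} = -2 + \left(92 + \frac{105}{4}\right) = -2 + \frac{473}{4} = \frac{465}{4}$)
$\sqrt{X{\left(U{\left(9,0 \right)},2 \right)} + \left(16968 + 13995\right)} = \sqrt{\frac{465}{4} + \left(16968 + 13995\right)} = \sqrt{\frac{465}{4} + 30963} = \sqrt{\frac{124317}{4}} = \frac{3 \sqrt{13813}}{2}$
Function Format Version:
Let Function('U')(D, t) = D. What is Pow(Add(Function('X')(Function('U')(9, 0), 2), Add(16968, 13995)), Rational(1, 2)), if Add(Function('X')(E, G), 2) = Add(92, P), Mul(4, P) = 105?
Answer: Mul(Rational(3, 2), Pow(13813, Rational(1, 2))) ≈ 176.29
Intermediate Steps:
P = Rational(105, 4) (P = Mul(Rational(1, 4), 105) = Rational(105, 4) ≈ 26.250)
Function('X')(E, G) = Rational(465, 4) (Function('X')(E, G) = Add(-2, Add(92, Rational(105, 4))) = Add(-2, Rational(473, 4)) = Rational(465, 4))
Pow(Add(Function('X')(Function('U')(9, 0), 2), Add(16968, 13995)), Rational(1, 2)) = Pow(Add(Rational(465, 4), Add(16968, 13995)), Rational(1, 2)) = Pow(Add(Rational(465, 4), 30963), Rational(1, 2)) = Pow(Rational(124317, 4), Rational(1, 2)) = Mul(Rational(3, 2), Pow(13813, Rational(1, 2)))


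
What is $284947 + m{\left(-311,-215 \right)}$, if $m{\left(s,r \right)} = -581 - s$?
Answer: $284677$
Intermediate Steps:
$284947 + m{\left(-311,-215 \right)} = 284947 - 270 = 284677$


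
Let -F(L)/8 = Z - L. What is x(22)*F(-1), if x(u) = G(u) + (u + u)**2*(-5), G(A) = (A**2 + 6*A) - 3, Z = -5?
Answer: -290144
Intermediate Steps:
G(A) = -3 + A**2 + 6*A
x(u) = -3 - 19*u**2 + 6*u (x(u) = (-3 + u**2 + 6*u) + (u + u)**2*(-5) = (-3 + u**2 + 6*u) + (2*u)**2*(-5) = (-3 + u**2 + 6*u) + (4*u**2)*(-5) = (-3 + u**2 + 6*u) - 20*u**2 = -3 - 19*u**2 + 6*u)
F(L) = 40 + 8*L (F(L) = -8*(-5 - L) = 40 + 8*L)
x(22)*F(-1) = (-3 - 19*22**2 + 6*22)*(40 + 8*(-1)) = (-3 - 19*484 + 132)*(40 - 8) = (-3 - 9196 + 132)*32 = -9067*32 = -290144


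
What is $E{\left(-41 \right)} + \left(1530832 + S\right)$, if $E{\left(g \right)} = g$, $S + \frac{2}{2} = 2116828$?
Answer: $3647618$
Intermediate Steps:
$S = 2116827$ ($S = -1 + 2116828 = 2116827$)
$E{\left(-41 \right)} + \left(1530832 + S\right) = -41 + \left(1530832 + 2116827\right) = -41 + 3647659 = 3647618$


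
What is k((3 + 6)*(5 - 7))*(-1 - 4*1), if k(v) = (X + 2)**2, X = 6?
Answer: -320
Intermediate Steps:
k(v) = 64 (k(v) = (6 + 2)**2 = 8**2 = 64)
k((3 + 6)*(5 - 7))*(-1 - 4*1) = 64*(-1 - 4*1) = 64*(-1 - 4) = 64*(-5) = -320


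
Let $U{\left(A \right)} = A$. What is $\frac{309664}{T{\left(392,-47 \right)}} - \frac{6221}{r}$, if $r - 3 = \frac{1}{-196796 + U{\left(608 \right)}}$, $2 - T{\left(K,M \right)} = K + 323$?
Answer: $- \frac{1052462968556}{419645419} \approx -2508.0$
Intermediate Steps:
$T{\left(K,M \right)} = -321 - K$ ($T{\left(K,M \right)} = 2 - \left(K + 323\right) = 2 - \left(323 + K\right) = -321 - K$)
$r = \frac{588563}{196188}$ ($r = 3 + \frac{1}{-196796 + 608} = 3 + \frac{1}{-196188} = 3 - \frac{1}{196188} = \frac{588563}{196188} \approx 3.0$)
$\frac{309664}{T{\left(392,-47 \right)}} - \frac{6221}{r} = \frac{309664}{-321 - 392} - \frac{6221}{\frac{588563}{196188}} = \frac{309664}{-321 - 392} - \frac{1220485548}{588563} = \frac{309664}{-713} - \frac{1220485548}{588563} = 309664 \left(- \frac{1}{713}\right) - \frac{1220485548}{588563} = - \frac{309664}{713} - \frac{1220485548}{588563} = - \frac{1052462968556}{419645419}$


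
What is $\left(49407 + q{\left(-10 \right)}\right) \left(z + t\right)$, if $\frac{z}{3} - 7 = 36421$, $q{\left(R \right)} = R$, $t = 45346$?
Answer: $7638258110$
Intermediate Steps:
$z = 109284$ ($z = 21 + 3 \cdot 36421 = 21 + 109263 = 109284$)
$\left(49407 + q{\left(-10 \right)}\right) \left(z + t\right) = \left(49407 - 10\right) \left(109284 + 45346\right) = 49397 \cdot 154630 = 7638258110$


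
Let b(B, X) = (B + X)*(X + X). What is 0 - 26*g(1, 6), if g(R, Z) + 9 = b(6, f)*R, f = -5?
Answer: 494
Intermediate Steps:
b(B, X) = 2*X*(B + X) (b(B, X) = (B + X)*(2*X) = 2*X*(B + X))
g(R, Z) = -9 - 10*R (g(R, Z) = -9 + (2*(-5)*(6 - 5))*R = -9 + (2*(-5)*1)*R = -9 - 10*R)
0 - 26*g(1, 6) = 0 - 26*(-9 - 10*1) = 0 - 26*(-9 - 10) = 0 - 26*(-19) = 0 + 494 = 494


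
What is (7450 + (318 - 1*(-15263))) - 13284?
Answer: 9747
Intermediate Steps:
(7450 + (318 - 1*(-15263))) - 13284 = (7450 + (318 + 15263)) - 13284 = (7450 + 15581) - 13284 = 23031 - 13284 = 9747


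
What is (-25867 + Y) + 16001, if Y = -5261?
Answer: -15127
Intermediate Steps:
(-25867 + Y) + 16001 = (-25867 - 5261) + 16001 = -31128 + 16001 = -15127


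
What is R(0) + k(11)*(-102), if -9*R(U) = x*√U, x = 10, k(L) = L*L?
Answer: -12342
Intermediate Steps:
k(L) = L²
R(U) = -10*√U/9
R(0) + k(11)*(-102) = -10*√0/9 + 11²*(-102) = -10/9*0 + 121*(-102) = 0 - 12342 = -12342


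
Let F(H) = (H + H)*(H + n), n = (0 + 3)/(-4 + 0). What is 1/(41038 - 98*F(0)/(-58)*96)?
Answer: 1/41038 ≈ 2.4368e-5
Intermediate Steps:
n = -¾ (n = 3/(-4) = 3*(-¼) = -¾ ≈ -0.75000)
F(H) = 2*H*(-¾ + H) (F(H) = (H + H)*(H - ¾) = (2*H)*(-¾ + H) = 2*H*(-¾ + H))
1/(41038 - 98*F(0)/(-58)*96) = 1/(41038 - 98*(½)*0*(-3 + 4*0)/(-58)*96) = 1/(41038 - 98*(½)*0*(-3 + 0)*(-1)/58*96) = 1/(41038 - 98*(½)*0*(-3)*(-1)/58*96) = 1/(41038 - 0*(-1)/58*96) = 1/(41038 - 98*0*96) = 1/(41038 + 0*96) = 1/(41038 + 0) = 1/41038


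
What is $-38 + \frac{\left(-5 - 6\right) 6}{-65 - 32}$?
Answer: $- \frac{3620}{97} \approx -37.32$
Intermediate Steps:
$-38 + \frac{\left(-5 - 6\right) 6}{-65 - 32} = -38 + \frac{\left(-11\right) 6}{-65 - 32} = -38 - \frac{66}{-97} = -38 - - \frac{66}{97} = -38 + \frac{66}{97} = - \frac{3620}{97}$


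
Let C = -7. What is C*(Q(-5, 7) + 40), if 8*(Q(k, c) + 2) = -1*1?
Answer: -2121/8 ≈ -265.13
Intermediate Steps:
Q(k, c) = -17/8 (Q(k, c) = -2 + (-1*1)/8 = -2 + (1/8)*(-1) = -2 - 1/8 = -17/8)
C*(Q(-5, 7) + 40) = -7*(-17/8 + 40) = -7*303/8 = -2121/8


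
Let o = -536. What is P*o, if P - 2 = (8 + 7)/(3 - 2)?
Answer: -9112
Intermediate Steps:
P = 17 (P = 2 + (8 + 7)/(3 - 2) = 2 + 15/1 = 2 + 15*1 = 2 + 15 = 17)
P*o = 17*(-536) = -9112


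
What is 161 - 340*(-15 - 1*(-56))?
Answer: -13779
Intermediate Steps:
161 - 340*(-15 - 1*(-56)) = 161 - 340*(-15 + 56) = 161 - 340*41 = 161 - 13940 = -13779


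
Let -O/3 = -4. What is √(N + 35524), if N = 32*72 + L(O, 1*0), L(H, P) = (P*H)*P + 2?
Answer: √37830 ≈ 194.50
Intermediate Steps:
O = 12 (O = -3*(-4) = 12)
L(H, P) = 2 + H*P² (L(H, P) = (H*P)*P + 2 = H*P² + 2 = 2 + H*P²)
N = 2306 (N = 32*72 + (2 + 12*(1*0)²) = 2304 + (2 + 12*0²) = 2304 + (2 + 12*0) = 2304 + (2 + 0) = 2304 + 2 = 2306)
√(N + 35524) = √(2306 + 35524) = √37830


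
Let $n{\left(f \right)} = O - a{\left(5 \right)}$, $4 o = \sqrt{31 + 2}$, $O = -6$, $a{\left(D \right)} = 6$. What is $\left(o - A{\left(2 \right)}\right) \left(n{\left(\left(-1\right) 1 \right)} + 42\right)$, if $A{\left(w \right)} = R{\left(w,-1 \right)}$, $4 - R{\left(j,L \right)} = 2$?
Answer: $-60 + \frac{15 \sqrt{33}}{2} \approx -16.916$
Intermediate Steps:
$R{\left(j,L \right)} = 2$ ($R{\left(j,L \right)} = 4 - 2 = 2$)
$A{\left(w \right)} = 2$
$o = \frac{\sqrt{33}}{4}$ ($o = \frac{\sqrt{31 + 2}}{4} = \frac{\sqrt{33}}{4} \approx 1.4361$)
$n{\left(f \right)} = -12$ ($n{\left(f \right)} = -6 - 6 = -12$)
$\left(o - A{\left(2 \right)}\right) \left(n{\left(\left(-1\right) 1 \right)} + 42\right) = \left(\frac{\sqrt{33}}{4} - 2\right) \left(-12 + 42\right) = \left(\frac{\sqrt{33}}{4} - 2\right) 30 = \left(-2 + \frac{\sqrt{33}}{4}\right) 30 = -60 + \frac{15 \sqrt{33}}{2}$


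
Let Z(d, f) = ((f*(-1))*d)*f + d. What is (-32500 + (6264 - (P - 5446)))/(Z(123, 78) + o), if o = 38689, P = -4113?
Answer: 16677/709520 ≈ 0.023505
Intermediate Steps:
Z(d, f) = d - d*f² (Z(d, f) = ((-f)*d)*f + d = (-d*f)*f + d = -d*f² + d = d - d*f²)
(-32500 + (6264 - (P - 5446)))/(Z(123, 78) + o) = (-32500 + (6264 - (-4113 - 5446)))/(123*(1 - 1*78²) + 38689) = (-32500 + (6264 - 1*(-9559)))/(123*(1 - 1*6084) + 38689) = (-32500 + (6264 + 9559))/(123*(1 - 6084) + 38689) = (-32500 + 15823)/(123*(-6083) + 38689) = -16677/(-748209 + 38689) = -16677/(-709520) = -16677*(-1/709520) = 16677/709520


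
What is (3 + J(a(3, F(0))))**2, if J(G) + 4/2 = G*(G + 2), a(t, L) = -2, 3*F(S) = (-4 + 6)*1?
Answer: 1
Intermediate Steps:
F(S) = 2/3 (F(S) = ((-4 + 6)*1)/3 = (2*1)/3 = (1/3)*2 = 2/3)
J(G) = -2 + G*(2 + G) (J(G) = -2 + G*(G + 2) = -2 + G*(2 + G))
(3 + J(a(3, F(0))))**2 = (3 + (-2 + (-2)**2 + 2*(-2)))**2 = (3 + (-2 + 4 - 4))**2 = (3 - 2)**2 = 1**2 = 1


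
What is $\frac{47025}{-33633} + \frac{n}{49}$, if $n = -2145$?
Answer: $- \frac{8271890}{183113} \approx -45.174$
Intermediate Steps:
$\frac{47025}{-33633} + \frac{n}{49} = \frac{47025}{-33633} - \frac{2145}{49} = 47025 \left(- \frac{1}{33633}\right) - \frac{2145}{49} = - \frac{5225}{3737} - \frac{2145}{49} = - \frac{8271890}{183113}$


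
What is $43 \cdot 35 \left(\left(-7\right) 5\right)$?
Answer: $-52675$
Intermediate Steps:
$43 \cdot 35 \left(\left(-7\right) 5\right) = 1505 \left(-35\right) = -52675$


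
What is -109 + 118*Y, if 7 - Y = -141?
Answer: 17355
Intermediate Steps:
Y = 148 (Y = 7 - 1*(-141) = 7 + 141 = 148)
-109 + 118*Y = -109 + 118*148 = -109 + 17464 = 17355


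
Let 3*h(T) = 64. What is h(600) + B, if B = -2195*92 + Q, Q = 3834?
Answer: -594254/3 ≈ -1.9808e+5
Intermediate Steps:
h(T) = 64/3 (h(T) = (⅓)*64 = 64/3)
B = -198106 (B = -2195*92 + 3834 = -201940 + 3834 = -198106)
h(600) + B = 64/3 - 198106 = -594254/3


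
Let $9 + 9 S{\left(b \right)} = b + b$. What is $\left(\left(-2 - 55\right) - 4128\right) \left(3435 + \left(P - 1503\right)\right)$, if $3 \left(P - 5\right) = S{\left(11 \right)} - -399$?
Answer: $-8664965$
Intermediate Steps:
$S{\left(b \right)} = -1 + \frac{2 b}{9}$ ($S{\left(b \right)} = -1 + \frac{b + b}{9} = -1 + \frac{2 b}{9}$)
$P = \frac{3739}{27}$ ($P = 5 + \frac{\left(-1 + \frac{2}{9} \cdot 11\right) - -399}{3} = 5 + \frac{\left(-1 + \frac{22}{9}\right) + 399}{3} = 5 + \frac{\frac{13}{9} + 399}{3} = 5 + \frac{1}{3} \cdot \frac{3604}{9} = 5 + \frac{3604}{27} = \frac{3739}{27} \approx 138.48$)
$\left(\left(-2 - 55\right) - 4128\right) \left(3435 + \left(P - 1503\right)\right) = \left(\left(-2 - 55\right) - 4128\right) \left(3435 + \left(\frac{3739}{27} - 1503\right)\right) = \left(-57 - 4128\right) \left(3435 - \frac{36842}{27}\right) = \left(-4185\right) \frac{55903}{27} = -8664965$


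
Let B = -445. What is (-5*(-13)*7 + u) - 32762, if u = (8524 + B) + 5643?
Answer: -18585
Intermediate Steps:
u = 13722 (u = (8524 - 445) + 5643 = 8079 + 5643 = 13722)
(-5*(-13)*7 + u) - 32762 = (-5*(-13)*7 + 13722) - 32762 = (65*7 + 13722) - 32762 = (455 + 13722) - 32762 = 14177 - 32762 = -18585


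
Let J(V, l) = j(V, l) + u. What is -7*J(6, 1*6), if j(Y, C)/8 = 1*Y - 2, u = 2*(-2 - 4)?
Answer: -140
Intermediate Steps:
u = -12 (u = 2*(-6) = -12)
j(Y, C) = -16 + 8*Y (j(Y, C) = 8*(1*Y - 2) = 8*(Y - 2) = 8*(-2 + Y) = -16 + 8*Y)
J(V, l) = -28 + 8*V (J(V, l) = (-16 + 8*V) - 12 = -28 + 8*V)
-7*J(6, 1*6) = -7*(-28 + 8*6) = -7*(-28 + 48) = -7*20 = -140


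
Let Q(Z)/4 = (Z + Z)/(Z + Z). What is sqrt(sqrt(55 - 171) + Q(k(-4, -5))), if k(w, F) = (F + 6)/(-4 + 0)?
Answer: sqrt(4 + 2*I*sqrt(29)) ≈ 2.7829 + 1.9351*I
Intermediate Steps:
k(w, F) = -3/2 - F/4 (k(w, F) = (6 + F)/(-4) = (6 + F)*(-1/4) = -3/2 - F/4)
Q(Z) = 4 (Q(Z) = 4*((Z + Z)/(Z + Z)) = 4*((2*Z)/((2*Z))) = 4*((2*Z)*(1/(2*Z))) = 4*1 = 4)
sqrt(sqrt(55 - 171) + Q(k(-4, -5))) = sqrt(sqrt(55 - 171) + 4) = sqrt(sqrt(-116) + 4) = sqrt(2*I*sqrt(29) + 4) = sqrt(4 + 2*I*sqrt(29))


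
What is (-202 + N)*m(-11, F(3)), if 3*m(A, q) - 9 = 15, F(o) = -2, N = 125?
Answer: -616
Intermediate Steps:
m(A, q) = 8 (m(A, q) = 3 + (⅓)*15 = 3 + 5 = 8)
(-202 + N)*m(-11, F(3)) = (-202 + 125)*8 = -77*8 = -616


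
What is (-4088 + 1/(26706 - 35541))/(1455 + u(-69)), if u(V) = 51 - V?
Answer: -36117481/13915125 ≈ -2.5956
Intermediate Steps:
(-4088 + 1/(26706 - 35541))/(1455 + u(-69)) = (-4088 + 1/(26706 - 35541))/(1455 + (51 - 1*(-69))) = (-4088 + 1/(-8835))/(1455 + (51 + 69)) = (-4088 - 1/8835)/(1455 + 120) = -36117481/8835/1575 = -36117481/8835*1/1575 = -36117481/13915125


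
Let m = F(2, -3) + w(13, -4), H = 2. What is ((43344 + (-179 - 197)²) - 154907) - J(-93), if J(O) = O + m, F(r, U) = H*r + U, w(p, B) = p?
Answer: 29892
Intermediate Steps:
F(r, U) = U + 2*r (F(r, U) = 2*r + U = U + 2*r)
m = 14 (m = (-3 + 2*2) + 13 = (-3 + 4) + 13 = 1 + 13 = 14)
J(O) = 14 + O (J(O) = O + 14 = 14 + O)
((43344 + (-179 - 197)²) - 154907) - J(-93) = ((43344 + (-179 - 197)²) - 154907) - (14 - 93) = ((43344 + (-376)²) - 154907) - 1*(-79) = ((43344 + 141376) - 154907) + 79 = (184720 - 154907) + 79 = 29813 + 79 = 29892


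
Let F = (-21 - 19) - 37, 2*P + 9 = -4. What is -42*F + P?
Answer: 6455/2 ≈ 3227.5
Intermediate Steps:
P = -13/2 (P = -9/2 + (½)*(-4) = -9/2 - 2 = -13/2 ≈ -6.5000)
F = -77 (F = -40 - 37 = -77)
-42*F + P = -42*(-77) - 13/2 = 3234 - 13/2 = 6455/2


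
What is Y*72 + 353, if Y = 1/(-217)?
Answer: 76529/217 ≈ 352.67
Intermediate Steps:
Y = -1/217 ≈ -0.0046083
Y*72 + 353 = -1/217*72 + 353 = -72/217 + 353 = 76529/217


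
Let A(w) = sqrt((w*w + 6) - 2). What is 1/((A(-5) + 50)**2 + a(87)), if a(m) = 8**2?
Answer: 2593/6433649 - 100*sqrt(29)/6433649 ≈ 0.00031933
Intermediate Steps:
a(m) = 64
A(w) = sqrt(4 + w**2) (A(w) = sqrt((w**2 + 6) - 2) = sqrt((6 + w**2) - 2) = sqrt(4 + w**2))
1/((A(-5) + 50)**2 + a(87)) = 1/((sqrt(4 + (-5)**2) + 50)**2 + 64) = 1/((sqrt(4 + 25) + 50)**2 + 64) = 1/((sqrt(29) + 50)**2 + 64) = 1/((50 + sqrt(29))**2 + 64) = 1/(64 + (50 + sqrt(29))**2)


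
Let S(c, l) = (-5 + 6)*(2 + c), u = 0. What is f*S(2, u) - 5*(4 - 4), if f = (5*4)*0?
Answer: 0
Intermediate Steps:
S(c, l) = 2 + c (S(c, l) = 1*(2 + c) = 2 + c)
f = 0 (f = 20*0 = 0)
f*S(2, u) - 5*(4 - 4) = 0*(2 + 2) - 5*(4 - 4) = 0*4 - 5*0 = 0 + 0 = 0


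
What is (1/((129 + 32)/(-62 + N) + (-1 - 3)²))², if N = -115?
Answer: 31329/7134241 ≈ 0.0043914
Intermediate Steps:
(1/((129 + 32)/(-62 + N) + (-1 - 3)²))² = (1/((129 + 32)/(-62 - 115) + (-1 - 3)²))² = (1/(161/(-177) + (-4)²))² = (1/(161*(-1/177) + 16))² = (1/(-161/177 + 16))² = (1/(2671/177))² = (177/2671)² = 31329/7134241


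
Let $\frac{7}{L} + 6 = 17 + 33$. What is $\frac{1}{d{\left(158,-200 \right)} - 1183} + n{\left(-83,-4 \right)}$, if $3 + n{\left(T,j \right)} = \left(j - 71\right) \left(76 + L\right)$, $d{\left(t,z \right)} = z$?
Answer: $- \frac{347765075}{60852} \approx -5714.9$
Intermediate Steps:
$L = \frac{7}{44}$ ($L = \frac{7}{-6 + \left(17 + 33\right)} = \frac{7}{-6 + 50} = \frac{7}{44} \approx 0.15909$)
$n{\left(T,j \right)} = - \frac{238053}{44} + \frac{3351 j}{44}$ ($n{\left(T,j \right)} = -3 + \left(j - 71\right) \left(76 + \frac{7}{44}\right) = -3 + \left(-71 + j\right) \frac{3351}{44} = -3 + \left(- \frac{237921}{44} + \frac{3351 j}{44}\right) = - \frac{238053}{44} + \frac{3351 j}{44}$)
$\frac{1}{d{\left(158,-200 \right)} - 1183} + n{\left(-83,-4 \right)} = \frac{1}{-200 - 1183} + \left(- \frac{238053}{44} + \frac{3351}{44} \left(-4\right)\right) = \frac{1}{-1383} - \frac{251457}{44} = - \frac{1}{1383} - \frac{251457}{44} = - \frac{347765075}{60852}$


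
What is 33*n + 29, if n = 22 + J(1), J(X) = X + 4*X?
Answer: 920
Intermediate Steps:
J(X) = 5*X
n = 27 (n = 22 + 5*1 = 22 + 5 = 27)
33*n + 29 = 33*27 + 29 = 891 + 29 = 920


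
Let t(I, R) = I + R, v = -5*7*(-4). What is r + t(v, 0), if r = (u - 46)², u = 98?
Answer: 2844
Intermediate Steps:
v = 140 (v = -35*(-4) = 140)
r = 2704 (r = (98 - 46)² = 52² = 2704)
r + t(v, 0) = 2704 + (140 + 0) = 2704 + 140 = 2844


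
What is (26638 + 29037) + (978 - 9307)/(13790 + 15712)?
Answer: 1642515521/29502 ≈ 55675.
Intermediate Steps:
(26638 + 29037) + (978 - 9307)/(13790 + 15712) = 55675 - 8329/29502 = 1642515521/29502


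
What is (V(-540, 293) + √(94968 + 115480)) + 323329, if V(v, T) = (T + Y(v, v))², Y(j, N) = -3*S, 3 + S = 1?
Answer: 412730 + 4*√13153 ≈ 4.1319e+5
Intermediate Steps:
S = -2 (S = -3 + 1 = -2)
Y(j, N) = 6 (Y(j, N) = -3*(-2) = 6)
V(v, T) = (6 + T)² (V(v, T) = (T + 6)² = (6 + T)²)
(V(-540, 293) + √(94968 + 115480)) + 323329 = ((6 + 293)² + √(94968 + 115480)) + 323329 = (299² + √210448) + 323329 = (89401 + 4*√13153) + 323329 = 412730 + 4*√13153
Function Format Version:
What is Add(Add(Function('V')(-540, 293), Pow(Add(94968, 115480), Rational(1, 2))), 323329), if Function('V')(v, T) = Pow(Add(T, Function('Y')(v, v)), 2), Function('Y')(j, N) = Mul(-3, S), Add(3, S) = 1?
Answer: Add(412730, Mul(4, Pow(13153, Rational(1, 2)))) ≈ 4.1319e+5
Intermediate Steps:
S = -2 (S = Add(-3, 1) = -2)
Function('Y')(j, N) = 6 (Function('Y')(j, N) = Mul(-3, -2) = 6)
Function('V')(v, T) = Pow(Add(6, T), 2) (Function('V')(v, T) = Pow(Add(T, 6), 2) = Pow(Add(6, T), 2))
Add(Add(Function('V')(-540, 293), Pow(Add(94968, 115480), Rational(1, 2))), 323329) = Add(Add(Pow(Add(6, 293), 2), Pow(Add(94968, 115480), Rational(1, 2))), 323329) = Add(Add(Pow(299, 2), Pow(210448, Rational(1, 2))), 323329) = Add(Add(89401, Mul(4, Pow(13153, Rational(1, 2)))), 323329) = Add(412730, Mul(4, Pow(13153, Rational(1, 2))))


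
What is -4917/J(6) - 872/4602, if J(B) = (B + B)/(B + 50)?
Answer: -52799182/2301 ≈ -22946.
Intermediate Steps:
J(B) = 2*B/(50 + B) (J(B) = (2*B)/(50 + B) = 2*B/(50 + B))
-4917/J(6) - 872/4602 = -4917/(2*6/(50 + 6)) - 872/4602 = -4917/(2*6/56) - 872*1/4602 = -4917/(2*6*(1/56)) - 436/2301 = -4917/3/14 - 436/2301 = -4917*14/3 - 436/2301 = -22946 - 436/2301 = -52799182/2301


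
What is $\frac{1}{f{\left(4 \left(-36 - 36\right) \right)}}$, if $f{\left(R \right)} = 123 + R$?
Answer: $- \frac{1}{165} \approx -0.0060606$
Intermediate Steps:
$\frac{1}{f{\left(4 \left(-36 - 36\right) \right)}} = \frac{1}{123 + 4 \left(-36 - 36\right)} = \frac{1}{123 + 4 \left(-72\right)} = \frac{1}{123 - 288} = \frac{1}{-165} = - \frac{1}{165}$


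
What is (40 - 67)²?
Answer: 729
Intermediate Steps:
(40 - 67)² = (-27)² = 729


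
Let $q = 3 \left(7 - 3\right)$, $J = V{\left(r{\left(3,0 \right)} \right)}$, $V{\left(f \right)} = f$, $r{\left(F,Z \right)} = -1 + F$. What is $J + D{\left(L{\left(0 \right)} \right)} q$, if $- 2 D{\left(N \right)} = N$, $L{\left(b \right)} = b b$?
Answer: $2$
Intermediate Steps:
$L{\left(b \right)} = b^{2}$
$D{\left(N \right)} = - \frac{N}{2}$
$J = 2$ ($J = -1 + 3 = 2$)
$q = 12$ ($q = 3 \cdot 4 = 12$)
$J + D{\left(L{\left(0 \right)} \right)} q = 2 + - \frac{0^{2}}{2} \cdot 12 = 2 + \left(- \frac{1}{2}\right) 0 \cdot 12 = 2 + 0 \cdot 12 = 2 + 0 = 2$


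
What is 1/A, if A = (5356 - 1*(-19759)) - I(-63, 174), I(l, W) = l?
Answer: 1/25178 ≈ 3.9717e-5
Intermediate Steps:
A = 25178 (A = (5356 - 1*(-19759)) - 1*(-63) = (5356 + 19759) + 63 = 25115 + 63 = 25178)
1/A = 1/25178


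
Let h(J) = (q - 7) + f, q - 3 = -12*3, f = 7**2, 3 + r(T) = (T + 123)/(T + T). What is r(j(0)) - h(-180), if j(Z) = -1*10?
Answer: -353/20 ≈ -17.650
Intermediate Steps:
j(Z) = -10
r(T) = -3 + (123 + T)/(2*T) (r(T) = -3 + (T + 123)/(T + T) = -3 + (123 + T)/((2*T)) = -3 + (123 + T)*(1/(2*T)) = -3 + (123 + T)/(2*T))
f = 49
q = -33 (q = 3 - 12*3 = 3 - 36 = -33)
h(J) = 9 (h(J) = (-33 - 7) + 49 = -40 + 49 = 9)
r(j(0)) - h(-180) = (1/2)*(123 - 5*(-10))/(-10) - 1*9 = (1/2)*(-1/10)*(123 + 50) - 9 = (1/2)*(-1/10)*173 - 9 = -173/20 - 9 = -353/20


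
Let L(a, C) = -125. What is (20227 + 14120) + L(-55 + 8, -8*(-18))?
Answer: 34222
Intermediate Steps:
(20227 + 14120) + L(-55 + 8, -8*(-18)) = (20227 + 14120) - 125 = 34347 - 125 = 34222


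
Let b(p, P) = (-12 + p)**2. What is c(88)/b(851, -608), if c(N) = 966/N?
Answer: 483/30972524 ≈ 1.5594e-5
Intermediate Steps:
c(88)/b(851, -608) = (966/88)/((-12 + 851)**2) = (966*(1/88))/(839**2) = (483/44)/703921 = (483/44)*(1/703921) = 483/30972524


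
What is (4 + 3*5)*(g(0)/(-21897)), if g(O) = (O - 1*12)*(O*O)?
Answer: 0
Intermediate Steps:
g(O) = O²*(-12 + O) (g(O) = (O - 12)*O² = (-12 + O)*O² = O²*(-12 + O))
(4 + 3*5)*(g(0)/(-21897)) = (4 + 3*5)*((0²*(-12 + 0))/(-21897)) = (4 + 15)*((0*(-12))*(-1/21897)) = 19*(0*(-1/21897)) = 19*0 = 0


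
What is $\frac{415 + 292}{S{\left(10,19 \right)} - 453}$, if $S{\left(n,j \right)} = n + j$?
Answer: $- \frac{707}{424} \approx -1.6675$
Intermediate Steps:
$S{\left(n,j \right)} = j + n$
$\frac{415 + 292}{S{\left(10,19 \right)} - 453} = \frac{415 + 292}{\left(19 + 10\right) - 453} = \frac{707}{29 - 453} = \frac{707}{-424} = 707 \left(- \frac{1}{424}\right) = - \frac{707}{424}$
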